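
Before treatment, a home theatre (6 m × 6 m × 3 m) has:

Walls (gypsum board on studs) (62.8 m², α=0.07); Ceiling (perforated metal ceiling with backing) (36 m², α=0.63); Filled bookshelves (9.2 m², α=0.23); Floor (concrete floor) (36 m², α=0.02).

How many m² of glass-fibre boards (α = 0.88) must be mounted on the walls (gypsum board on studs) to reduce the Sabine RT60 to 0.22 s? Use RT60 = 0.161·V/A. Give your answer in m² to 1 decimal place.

Summing Sᵢαᵢ: 4.396 + 22.680 + 2.116 + 0.720 → A₁ = 29.912 sabins.
V = 108 m³. Target absorption A₂ = 0.161 × 108 / 0.22 = 79.036 sabins.
Absorption to add: 79.036 − 29.912 = 49.124 sabins.
Net gain per m²: Δα = 0.88 − 0.07 = 0.81.
Panel area = 49.124 / 0.81 = 60.6 m².

60.6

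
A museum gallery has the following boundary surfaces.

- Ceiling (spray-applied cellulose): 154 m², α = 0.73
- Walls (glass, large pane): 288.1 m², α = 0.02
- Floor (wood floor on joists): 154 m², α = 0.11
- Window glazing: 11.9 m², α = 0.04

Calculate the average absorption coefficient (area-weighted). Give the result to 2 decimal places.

S = Σ Sᵢ = 154 + 288.1 + 154 + 11.9 = 608.0 m².
Σ(Sᵢαᵢ) = 154·0.73 + 288.1·0.02 + 154·0.11 + 11.9·0.04 = 135.598.
ᾱ = A/S = 0.22.

0.22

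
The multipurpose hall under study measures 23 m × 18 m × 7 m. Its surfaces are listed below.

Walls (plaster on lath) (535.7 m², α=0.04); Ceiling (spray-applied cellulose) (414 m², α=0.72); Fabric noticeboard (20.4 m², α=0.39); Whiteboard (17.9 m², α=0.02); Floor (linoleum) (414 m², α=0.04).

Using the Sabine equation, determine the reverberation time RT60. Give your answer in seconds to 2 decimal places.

Summing Sᵢαᵢ: 21.428 + 298.080 + 7.956 + 0.358 + 16.560 → A = 344.382 sabins.
Volume V = 23 × 18 × 7 = 2898 m³.
RT60 = 0.161 · V / A = 0.161 × 2898 / 344.382 = 1.35 s.

1.35 sec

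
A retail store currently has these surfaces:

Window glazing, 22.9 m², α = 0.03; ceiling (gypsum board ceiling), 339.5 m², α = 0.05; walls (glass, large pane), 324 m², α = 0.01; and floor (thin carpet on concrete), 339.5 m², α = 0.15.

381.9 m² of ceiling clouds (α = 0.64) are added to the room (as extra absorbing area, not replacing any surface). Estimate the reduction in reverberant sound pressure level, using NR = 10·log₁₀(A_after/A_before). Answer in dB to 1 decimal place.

6.4 dB

Summing Sᵢαᵢ: 0.687 + 16.975 + 3.240 + 50.925 → A_before = 71.827 sabins.
Added absorption = 381.9 × 0.64 = 244.416 sabins.
A_after = 71.827 + 244.416 = 316.243 sabins.
Reduction = 10 log₁₀(A_after/A_before) = 10 log₁₀(4.4028) = 6.4 dB.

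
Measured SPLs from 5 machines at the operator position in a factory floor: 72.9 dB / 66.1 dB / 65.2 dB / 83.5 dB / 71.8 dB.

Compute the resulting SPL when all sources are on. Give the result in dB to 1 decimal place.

Sum in the linear (power) domain: Σ 10^(Lᵢ/10) = 10^(72.9/10) + 10^(66.1/10) + 10^(65.2/10) + 10^(83.5/10) + 10^(71.8/10) = 2.659e+08.
Combined level = 10 log₁₀(2.659e+08) = 84.2 dB.

84.2 dB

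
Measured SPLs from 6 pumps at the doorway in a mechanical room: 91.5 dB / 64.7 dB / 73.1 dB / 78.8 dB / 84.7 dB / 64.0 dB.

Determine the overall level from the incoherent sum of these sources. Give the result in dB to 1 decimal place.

Σ 10^(Lᵢ/10) = 1.809e+09.
Combined level = 10 log₁₀(1.809e+09) = 92.6 dB.

92.6 dB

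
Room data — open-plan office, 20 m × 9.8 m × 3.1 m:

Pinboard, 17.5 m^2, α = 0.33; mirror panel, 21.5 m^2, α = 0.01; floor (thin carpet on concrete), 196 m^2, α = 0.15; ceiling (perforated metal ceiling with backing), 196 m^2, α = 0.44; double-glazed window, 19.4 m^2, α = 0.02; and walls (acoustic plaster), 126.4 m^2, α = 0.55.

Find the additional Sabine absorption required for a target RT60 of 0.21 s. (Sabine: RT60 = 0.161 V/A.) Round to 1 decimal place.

A₁ = Σ Sᵢαᵢ = 17.5*0.33 + 21.5*0.01 + 196*0.15 + 196*0.44 + 19.4*0.02 + 126.4*0.55 = 191.538 sabins.
Target A₂ = 0.161·607.6/0.21 = 465.827 sabins (V = 607.6 m³).
Additional absorption ΔA = 465.827 − 191.538 = 274.3 sabins.

274.3 sabins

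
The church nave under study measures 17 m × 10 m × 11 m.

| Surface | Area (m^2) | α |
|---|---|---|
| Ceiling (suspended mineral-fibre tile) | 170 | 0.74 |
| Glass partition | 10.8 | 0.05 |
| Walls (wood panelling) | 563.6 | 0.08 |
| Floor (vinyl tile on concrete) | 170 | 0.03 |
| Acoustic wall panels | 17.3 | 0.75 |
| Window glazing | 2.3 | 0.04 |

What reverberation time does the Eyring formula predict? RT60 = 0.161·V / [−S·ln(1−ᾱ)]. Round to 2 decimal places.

1.42 s

S = Σ Sᵢ = 934.0 m^2.
Absorption A = 170×0.74 + 10.8×0.05 + 563.6×0.08 + 170×0.03 + 17.3×0.75 + 2.3×0.04 = 189.595 sabins.
ᾱ = 189.595 / 934.0 = 0.2030.
−S·ln(1−ᾱ) = −934.0 × ln(1 − 0.2030) = 211.925.
V = 17 × 10 × 11 = 1870 m³.
RT60 = 0.161 × 1870 / 211.925 = 1.42 s.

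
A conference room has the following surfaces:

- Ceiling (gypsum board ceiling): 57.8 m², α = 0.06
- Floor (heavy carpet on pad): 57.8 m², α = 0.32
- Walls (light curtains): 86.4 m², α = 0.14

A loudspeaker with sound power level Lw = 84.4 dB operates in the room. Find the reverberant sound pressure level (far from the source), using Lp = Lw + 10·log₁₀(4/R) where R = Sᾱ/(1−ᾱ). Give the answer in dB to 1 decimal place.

74.3 dB

Σ(Sᵢαᵢ) = 57.8×0.06 + 57.8×0.32 + 86.4×0.14 = 34.060; total area S = 202.0 m².
ᾱ = 0.1686, so room constant R = A/(1−ᾱ) = 40.967 m².
Lp = 84.4 + 10·log₁₀(4/40.967) = 84.4 + (-10.10) = 74.3 dB.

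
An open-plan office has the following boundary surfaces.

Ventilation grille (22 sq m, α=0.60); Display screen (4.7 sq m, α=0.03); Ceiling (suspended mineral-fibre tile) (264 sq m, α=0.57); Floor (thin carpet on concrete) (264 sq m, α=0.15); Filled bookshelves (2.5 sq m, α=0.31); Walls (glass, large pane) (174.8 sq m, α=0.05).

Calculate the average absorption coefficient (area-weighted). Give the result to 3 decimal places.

0.291

S = Σ Sᵢ = 22 + 4.7 + 264 + 264 + 2.5 + 174.8 = 732.0 sq m.
A = 22×0.60 + 4.7×0.03 + 264×0.57 + 264×0.15 + 2.5×0.31 + 174.8×0.05 = 212.936 sabins.
ᾱ = 212.936 / 732.0 = 0.291.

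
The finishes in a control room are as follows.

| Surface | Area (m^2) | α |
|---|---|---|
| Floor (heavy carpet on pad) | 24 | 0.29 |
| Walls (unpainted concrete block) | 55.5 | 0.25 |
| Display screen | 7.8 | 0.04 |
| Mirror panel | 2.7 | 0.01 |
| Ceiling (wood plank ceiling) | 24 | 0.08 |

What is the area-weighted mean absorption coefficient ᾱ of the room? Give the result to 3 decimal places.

S = Σ Sᵢ = 24 + 55.5 + 7.8 + 2.7 + 24 = 114.0 m^2.
A = 24×0.29 + 55.5×0.25 + 7.8×0.04 + 2.7×0.01 + 24×0.08 = 23.094 sabins.
ᾱ = 23.094 / 114.0 = 0.203.

0.203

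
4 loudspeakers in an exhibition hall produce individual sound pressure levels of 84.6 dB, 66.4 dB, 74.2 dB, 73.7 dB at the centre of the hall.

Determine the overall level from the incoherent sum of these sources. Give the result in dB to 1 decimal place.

85.3 dB

Converting to relative power and adding: 10^(84.6/10) + 10^(66.4/10) + 10^(74.2/10) + 10^(73.7/10) = 3.425e+08.
Back to dB: 10·log₁₀ Σ = 85.3 dB.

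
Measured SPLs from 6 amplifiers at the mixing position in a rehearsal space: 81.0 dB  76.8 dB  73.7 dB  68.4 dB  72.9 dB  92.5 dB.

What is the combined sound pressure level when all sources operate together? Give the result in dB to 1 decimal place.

93.0 dB

Sum in the linear (power) domain: Σ 10^(Lᵢ/10) = 10^(81.0/10) + 10^(76.8/10) + 10^(73.7/10) + 10^(68.4/10) + 10^(72.9/10) + 10^(92.5/10) = 2.002e+09.
Combined level = 10 log₁₀(2.002e+09) = 93.0 dB.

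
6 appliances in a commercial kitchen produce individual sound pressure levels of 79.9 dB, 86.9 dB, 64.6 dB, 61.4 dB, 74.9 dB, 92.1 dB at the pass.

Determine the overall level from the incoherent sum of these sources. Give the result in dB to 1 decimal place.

93.5 dB

Σ 10^(Lᵢ/10) = 2.244e+09.
Combined level = 10 log₁₀(2.244e+09) = 93.5 dB.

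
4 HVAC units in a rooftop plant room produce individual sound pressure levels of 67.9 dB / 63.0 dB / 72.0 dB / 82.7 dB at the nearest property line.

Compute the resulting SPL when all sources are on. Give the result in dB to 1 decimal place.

Sum in the linear (power) domain: Σ 10^(Lᵢ/10) = 10^(67.9/10) + 10^(63.0/10) + 10^(72.0/10) + 10^(82.7/10) = 2.102e+08.
Back to dB: 10·log₁₀ Σ = 83.2 dB.

83.2 dB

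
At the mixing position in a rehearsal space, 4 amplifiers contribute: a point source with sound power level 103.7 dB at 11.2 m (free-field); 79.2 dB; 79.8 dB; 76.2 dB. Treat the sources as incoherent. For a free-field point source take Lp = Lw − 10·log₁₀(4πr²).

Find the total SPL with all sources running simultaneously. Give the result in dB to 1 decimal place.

83.7 dB

Source at 11.2 m: Lp = 103.7 − 10·log₁₀(4π·11.2²) = 103.7 − 10·log₁₀(1576.326) = 71.7 dB.
Converting to relative power and adding: 10^(71.7/10) + 10^(79.2/10) + 10^(79.8/10) + 10^(76.2/10) = 2.352e+08.
Combined level = 10 log₁₀(2.352e+08) = 83.7 dB.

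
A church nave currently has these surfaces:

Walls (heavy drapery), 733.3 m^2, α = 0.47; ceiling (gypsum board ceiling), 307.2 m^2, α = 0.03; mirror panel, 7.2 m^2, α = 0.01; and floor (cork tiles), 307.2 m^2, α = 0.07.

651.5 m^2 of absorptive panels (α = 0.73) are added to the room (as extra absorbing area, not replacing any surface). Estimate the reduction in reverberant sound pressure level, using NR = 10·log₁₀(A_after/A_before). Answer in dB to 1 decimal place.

3.6 dB

Summing Sᵢαᵢ: 344.651 + 9.216 + 0.072 + 21.504 → A_before = 375.443 sabins.
Treatment contributes 651.5·0.73 = 475.595 sabins.
A_after = 375.443 + 475.595 = 851.038 sabins.
Reduction = 10 log₁₀(A_after/A_before) = 10 log₁₀(2.2668) = 3.6 dB.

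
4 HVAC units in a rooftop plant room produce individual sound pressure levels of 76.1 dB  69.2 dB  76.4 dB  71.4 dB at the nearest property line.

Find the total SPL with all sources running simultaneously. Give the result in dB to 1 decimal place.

Sum in the linear (power) domain: Σ 10^(Lᵢ/10) = 10^(76.1/10) + 10^(69.2/10) + 10^(76.4/10) + 10^(71.4/10) = 1.065e+08.
Combined level = 10 log₁₀(1.065e+08) = 80.3 dB.

80.3 dB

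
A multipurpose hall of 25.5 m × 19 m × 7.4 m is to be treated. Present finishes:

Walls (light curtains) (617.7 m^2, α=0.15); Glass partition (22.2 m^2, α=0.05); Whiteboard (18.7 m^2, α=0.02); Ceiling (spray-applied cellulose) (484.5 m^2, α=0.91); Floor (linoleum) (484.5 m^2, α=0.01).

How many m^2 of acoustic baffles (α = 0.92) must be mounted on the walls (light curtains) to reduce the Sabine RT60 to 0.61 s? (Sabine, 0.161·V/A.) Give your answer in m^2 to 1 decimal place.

Total absorption A₁ = 617.7·0.15 + 22.2·0.05 + 18.7·0.02 + 484.5·0.91 + 484.5·0.01
  = 92.655 + 1.110 + 0.374 + 440.895 + 4.845 = 539.879 m^2 sabins.
Required A₂ = 0.161·3585.3/0.61 = 946.284 sabins.
ΔA needed = 946.284 − 539.879 = 406.405 sabins.
Each m^2 of panel replacing the walls (light curtains) adds (0.92 − 0.15) = 0.77 sabins.
Area = ΔA/Δα = 406.405/0.77 = 527.8 m^2.

527.8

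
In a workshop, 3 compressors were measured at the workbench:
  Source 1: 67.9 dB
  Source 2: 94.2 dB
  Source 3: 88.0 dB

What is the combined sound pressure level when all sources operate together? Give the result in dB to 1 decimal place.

95.1 dB

Σ 10^(Lᵢ/10) = 3.267e+09.
Combined level = 10 log₁₀(3.267e+09) = 95.1 dB.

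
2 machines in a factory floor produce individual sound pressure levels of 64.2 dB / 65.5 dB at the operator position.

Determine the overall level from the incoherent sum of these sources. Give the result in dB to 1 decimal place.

67.9 dB

Σ 10^(Lᵢ/10) = 6.178e+06.
L_total = 10·log₁₀(6.178e+06) = 67.9 dB.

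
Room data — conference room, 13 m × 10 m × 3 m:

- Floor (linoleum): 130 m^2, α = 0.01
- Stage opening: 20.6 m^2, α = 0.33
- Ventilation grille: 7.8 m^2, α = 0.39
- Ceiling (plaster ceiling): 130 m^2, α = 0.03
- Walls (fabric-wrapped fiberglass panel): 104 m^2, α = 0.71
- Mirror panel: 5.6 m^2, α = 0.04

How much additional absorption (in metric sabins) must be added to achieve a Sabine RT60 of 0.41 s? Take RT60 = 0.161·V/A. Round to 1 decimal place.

64.0 sabins

Equivalent absorption area: A₁ = 130×0.01 + 20.6×0.33 + 7.8×0.39 + 130×0.03 + 104×0.71 + 5.6×0.04 = 89.104 m^2.
For T = 0.41 s, need A₂ = 0.161·V/T = 0.161·390/0.41 = 153.146 sabins.
Shortfall: 153.146 − 89.104 = 64.0 sabins.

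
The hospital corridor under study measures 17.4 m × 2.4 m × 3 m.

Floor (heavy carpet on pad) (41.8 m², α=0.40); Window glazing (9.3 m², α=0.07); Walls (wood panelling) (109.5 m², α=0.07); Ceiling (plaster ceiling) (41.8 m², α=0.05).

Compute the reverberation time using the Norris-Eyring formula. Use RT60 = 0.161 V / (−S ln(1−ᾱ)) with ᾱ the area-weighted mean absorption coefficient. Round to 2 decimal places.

Total surface area S = 41.8 + 9.3 + 109.5 + 41.8 = 202.4 m².
Absorption A = 41.8×0.40 + 9.3×0.07 + 109.5×0.07 + 41.8×0.05 = 27.126 sabins.
ᾱ = 27.126 / 202.4 = 0.1340.
Eyring denominator: −S ln(1−ᾱ) = 29.119.
V = 17.4 × 2.4 × 3 = 125.28 m³.
RT60 = 0.161 × 125.28 / 29.119 = 0.69 s.

0.69 s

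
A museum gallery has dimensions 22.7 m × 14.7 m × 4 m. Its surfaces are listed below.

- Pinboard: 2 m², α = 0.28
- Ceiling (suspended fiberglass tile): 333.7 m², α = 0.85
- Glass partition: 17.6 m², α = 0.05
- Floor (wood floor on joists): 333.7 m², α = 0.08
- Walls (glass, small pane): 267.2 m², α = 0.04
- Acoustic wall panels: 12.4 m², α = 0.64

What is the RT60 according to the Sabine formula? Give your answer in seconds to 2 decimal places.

0.65 s

Equivalent absorption area: A = 2*0.28 + 333.7*0.85 + 17.6*0.05 + 333.7*0.08 + 267.2*0.04 + 12.4*0.64 = 330.405 m².
V = 22.7·14.7·4 = 1334.76 m³.
Sabine: RT60 = 0.161 × 1334.76 / 330.405 = 0.65 s.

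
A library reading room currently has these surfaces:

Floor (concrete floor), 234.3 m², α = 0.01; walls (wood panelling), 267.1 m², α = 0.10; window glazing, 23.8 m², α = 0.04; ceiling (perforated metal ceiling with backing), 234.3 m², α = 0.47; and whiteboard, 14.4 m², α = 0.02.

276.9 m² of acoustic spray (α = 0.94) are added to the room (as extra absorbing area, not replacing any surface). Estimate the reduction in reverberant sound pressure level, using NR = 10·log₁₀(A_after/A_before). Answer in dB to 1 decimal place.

Summing Sᵢαᵢ: 2.343 + 26.710 + 0.952 + 110.121 + 0.288 → A_before = 140.414 sabins.
Treatment contributes 276.9·0.94 = 260.286 sabins.
New total A_after = 400.700 sabins.
Reduction = 10 log₁₀(A_after/A_before) = 10 log₁₀(2.8537) = 4.6 dB.

4.6 dB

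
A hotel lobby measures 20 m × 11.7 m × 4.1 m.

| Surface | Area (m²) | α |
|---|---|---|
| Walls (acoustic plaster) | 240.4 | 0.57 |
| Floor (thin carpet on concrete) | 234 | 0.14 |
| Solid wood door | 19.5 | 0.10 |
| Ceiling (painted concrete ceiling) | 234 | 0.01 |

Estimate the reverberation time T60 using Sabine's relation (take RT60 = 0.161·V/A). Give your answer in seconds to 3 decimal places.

0.887 seconds

Total absorption A = 240.4*0.57 + 234*0.14 + 19.5*0.10 + 234*0.01
  = 137.028 + 32.760 + 1.950 + 2.340 = 174.078 m² sabins.
V = 20·11.7·4.1 = 959.4 m³.
T = 0.161 V/A = 0.161·959.4/174.078 = 0.887 s.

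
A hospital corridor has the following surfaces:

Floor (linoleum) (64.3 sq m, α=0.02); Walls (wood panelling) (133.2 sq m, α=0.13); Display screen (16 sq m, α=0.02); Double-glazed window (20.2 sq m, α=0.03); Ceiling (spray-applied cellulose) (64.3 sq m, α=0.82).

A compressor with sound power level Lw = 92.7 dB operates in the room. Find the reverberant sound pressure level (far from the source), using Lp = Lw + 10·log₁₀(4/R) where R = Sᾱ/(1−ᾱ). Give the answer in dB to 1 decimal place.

Σ(Sᵢαᵢ) = 64.3×0.02 + 133.2×0.13 + 16×0.02 + 20.2×0.03 + 64.3×0.82 = 72.254; total area S = 298.0 sq m.
ᾱ = 72.254/298.0 = 0.2425; R = Sᾱ/(1−ᾱ) = 72.254/(1−0.2425) = 95.385 sq m.
Lp = Lw + 10 log₁₀(4/R) = 92.7 -13.77 = 78.9 dB.

78.9 dB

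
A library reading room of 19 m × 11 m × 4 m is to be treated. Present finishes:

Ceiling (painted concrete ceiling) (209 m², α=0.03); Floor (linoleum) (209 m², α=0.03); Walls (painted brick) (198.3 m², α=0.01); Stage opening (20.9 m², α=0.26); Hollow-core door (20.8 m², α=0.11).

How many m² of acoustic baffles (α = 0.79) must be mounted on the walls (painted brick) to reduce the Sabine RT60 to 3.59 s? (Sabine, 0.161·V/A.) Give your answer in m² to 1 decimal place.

Summing Sᵢαᵢ: 6.270 + 6.270 + 1.983 + 5.434 + 2.288 → A₁ = 22.245 sabins.
Required A₂ = 0.161·836/3.59 = 37.492 sabins.
ΔA needed = 37.492 − 22.245 = 15.247 sabins.
Net gain per m²: Δα = 0.79 − 0.01 = 0.78.
Area = ΔA/Δα = 15.247/0.78 = 19.5 m².

19.5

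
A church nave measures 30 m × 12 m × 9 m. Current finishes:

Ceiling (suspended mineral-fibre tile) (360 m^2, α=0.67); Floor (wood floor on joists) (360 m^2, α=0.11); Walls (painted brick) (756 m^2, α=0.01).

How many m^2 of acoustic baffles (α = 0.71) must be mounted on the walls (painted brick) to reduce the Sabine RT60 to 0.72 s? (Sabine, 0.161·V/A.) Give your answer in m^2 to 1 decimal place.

Equivalent absorption area: A₁ = 360·0.67 + 360·0.11 + 756·0.01 = 288.360 m^2.
V = 3240 m³. Target absorption A₂ = 0.161 × 3240 / 0.72 = 724.500 sabins.
Absorption to add: 724.500 − 288.360 = 436.140 sabins.
Each m^2 of panel replacing the walls (painted brick) adds (0.71 − 0.01) = 0.70 sabins.
Area = ΔA/Δα = 436.140/0.70 = 623.1 m^2.

623.1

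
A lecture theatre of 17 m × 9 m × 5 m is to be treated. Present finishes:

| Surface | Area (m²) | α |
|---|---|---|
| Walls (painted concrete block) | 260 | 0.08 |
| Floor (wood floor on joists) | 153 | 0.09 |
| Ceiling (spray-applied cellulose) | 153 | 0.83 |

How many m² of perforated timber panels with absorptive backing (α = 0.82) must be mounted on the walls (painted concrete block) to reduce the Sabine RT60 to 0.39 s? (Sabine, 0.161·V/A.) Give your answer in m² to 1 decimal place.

Equivalent absorption area: A₁ = 260*0.08 + 153*0.09 + 153*0.83 = 161.560 m².
V = 765 m³. Target absorption A₂ = 0.161 × 765 / 0.39 = 315.808 sabins.
Absorption to add: 315.808 − 161.560 = 154.248 sabins.
Net gain per m²: Δα = 0.82 − 0.08 = 0.74.
Area = ΔA/Δα = 154.248/0.74 = 208.4 m².

208.4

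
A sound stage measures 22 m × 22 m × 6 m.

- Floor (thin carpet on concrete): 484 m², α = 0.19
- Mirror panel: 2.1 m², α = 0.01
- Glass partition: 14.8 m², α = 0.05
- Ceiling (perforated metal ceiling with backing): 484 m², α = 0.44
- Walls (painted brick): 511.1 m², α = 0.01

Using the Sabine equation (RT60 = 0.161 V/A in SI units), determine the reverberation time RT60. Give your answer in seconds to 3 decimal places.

1.504 s

Total absorption A = 484·0.19 + 2.1·0.01 + 14.8·0.05 + 484·0.44 + 511.1·0.01
  = 91.960 + 0.021 + 0.740 + 212.960 + 5.111 = 310.792 m² sabins.
V = 22·22·6 = 2904 m³.
RT60 = 0.161 · V / A = 0.161 × 2904 / 310.792 = 1.504 s.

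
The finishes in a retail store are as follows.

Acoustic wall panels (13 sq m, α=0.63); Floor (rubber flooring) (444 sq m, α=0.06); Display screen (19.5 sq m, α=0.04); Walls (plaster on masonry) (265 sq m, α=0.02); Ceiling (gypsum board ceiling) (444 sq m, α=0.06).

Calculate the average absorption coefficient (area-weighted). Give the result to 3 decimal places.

Total surface area S = 1185.5 sq m.
Σ(Sᵢαᵢ) = 13×0.63 + 444×0.06 + 19.5×0.04 + 265×0.02 + 444×0.06 = 67.550.
ᾱ = 67.550 / 1185.5 = 0.057.

0.057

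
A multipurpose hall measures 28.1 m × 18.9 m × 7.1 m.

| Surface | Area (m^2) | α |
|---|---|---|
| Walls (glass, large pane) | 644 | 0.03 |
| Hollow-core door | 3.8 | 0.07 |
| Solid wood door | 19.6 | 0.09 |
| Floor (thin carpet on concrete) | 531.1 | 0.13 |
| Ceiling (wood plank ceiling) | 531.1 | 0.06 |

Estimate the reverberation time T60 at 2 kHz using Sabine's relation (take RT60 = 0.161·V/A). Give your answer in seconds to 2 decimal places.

4.97 seconds

Total absorption A = 644×0.03 + 3.8×0.07 + 19.6×0.09 + 531.1×0.13 + 531.1×0.06
  = 19.320 + 0.266 + 1.764 + 69.043 + 31.866 = 122.259 m^2 sabins.
Room volume: 3770.739 m³.
RT60 = 0.161 · V / A = 0.161 × 3770.739 / 122.259 = 4.97 s.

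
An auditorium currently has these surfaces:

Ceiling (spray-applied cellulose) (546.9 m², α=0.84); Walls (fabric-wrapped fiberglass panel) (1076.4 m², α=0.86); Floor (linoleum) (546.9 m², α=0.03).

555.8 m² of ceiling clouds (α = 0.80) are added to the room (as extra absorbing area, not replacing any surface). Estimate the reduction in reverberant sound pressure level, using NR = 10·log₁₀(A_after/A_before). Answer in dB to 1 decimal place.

1.2 dB

Summing Sᵢαᵢ: 459.396 + 925.704 + 16.407 → A_before = 1401.507 sabins.
Treatment contributes 555.8·0.80 = 444.640 sabins.
New total A_after = 1846.147 sabins.
Reduction = 10 log₁₀(A_after/A_before) = 10 log₁₀(1.3173) = 1.2 dB.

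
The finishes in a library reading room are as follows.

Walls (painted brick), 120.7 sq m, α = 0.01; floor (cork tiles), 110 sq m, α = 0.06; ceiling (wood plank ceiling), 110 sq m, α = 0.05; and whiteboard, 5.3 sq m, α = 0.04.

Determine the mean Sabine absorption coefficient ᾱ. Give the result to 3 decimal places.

Total surface area S = 346.0 sq m.
Σ(Sᵢαᵢ) = 120.7*0.01 + 110*0.06 + 110*0.05 + 5.3*0.04 = 13.519.
ᾱ = A/S = 0.039.

0.039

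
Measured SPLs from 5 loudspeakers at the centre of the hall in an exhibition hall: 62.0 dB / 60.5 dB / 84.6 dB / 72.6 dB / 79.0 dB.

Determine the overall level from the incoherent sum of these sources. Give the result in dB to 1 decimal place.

Σ 10^(Lᵢ/10) = 3.887e+08.
L_total = 10·log₁₀(3.887e+08) = 85.9 dB.

85.9 dB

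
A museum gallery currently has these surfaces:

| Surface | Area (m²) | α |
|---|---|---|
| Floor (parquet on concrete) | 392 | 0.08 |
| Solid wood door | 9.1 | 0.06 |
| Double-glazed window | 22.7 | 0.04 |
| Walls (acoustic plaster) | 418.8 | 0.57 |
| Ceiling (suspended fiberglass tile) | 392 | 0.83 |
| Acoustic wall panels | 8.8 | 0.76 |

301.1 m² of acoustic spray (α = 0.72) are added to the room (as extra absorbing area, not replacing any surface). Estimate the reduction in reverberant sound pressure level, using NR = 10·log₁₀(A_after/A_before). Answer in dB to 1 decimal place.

A_before = Σ Sᵢαᵢ = 392·0.08 + 9.1·0.06 + 22.7·0.04 + 418.8·0.57 + 392·0.83 + 8.8·0.76 = 603.578 sabins.
Added absorption = 301.1 × 0.72 = 216.792 sabins.
New total A_after = 820.370 sabins.
Reduction = 10 log₁₀(A_after/A_before) = 10 log₁₀(1.3592) = 1.3 dB.

1.3 dB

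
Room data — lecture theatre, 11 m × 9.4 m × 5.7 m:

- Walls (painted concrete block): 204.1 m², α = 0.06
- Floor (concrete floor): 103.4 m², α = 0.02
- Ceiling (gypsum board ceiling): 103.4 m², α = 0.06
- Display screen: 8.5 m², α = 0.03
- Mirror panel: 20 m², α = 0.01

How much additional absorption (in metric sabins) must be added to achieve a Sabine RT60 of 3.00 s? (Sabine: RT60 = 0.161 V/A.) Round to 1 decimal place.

Summing Sᵢαᵢ: 12.246 + 2.068 + 6.204 + 0.255 + 0.200 → A₁ = 20.973 sabins.
For T = 3.00 s, need A₂ = 0.161·V/T = 0.161·589.38/3.00 = 31.630 sabins.
Shortfall: 31.630 − 20.973 = 10.7 sabins.

10.7 sabins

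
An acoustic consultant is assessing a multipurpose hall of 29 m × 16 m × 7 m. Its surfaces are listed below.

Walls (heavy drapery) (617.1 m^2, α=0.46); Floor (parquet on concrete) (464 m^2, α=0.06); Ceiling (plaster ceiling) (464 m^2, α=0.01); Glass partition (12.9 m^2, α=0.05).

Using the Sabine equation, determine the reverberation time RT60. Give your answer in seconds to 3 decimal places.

1.650 seconds

Total absorption A = 617.1×0.46 + 464×0.06 + 464×0.01 + 12.9×0.05
  = 283.866 + 27.840 + 4.640 + 0.645 = 316.991 m^2 sabins.
V = 29·16·7 = 3248 m³.
RT60 = 0.161 · V / A = 0.161 × 3248 / 316.991 = 1.650 s.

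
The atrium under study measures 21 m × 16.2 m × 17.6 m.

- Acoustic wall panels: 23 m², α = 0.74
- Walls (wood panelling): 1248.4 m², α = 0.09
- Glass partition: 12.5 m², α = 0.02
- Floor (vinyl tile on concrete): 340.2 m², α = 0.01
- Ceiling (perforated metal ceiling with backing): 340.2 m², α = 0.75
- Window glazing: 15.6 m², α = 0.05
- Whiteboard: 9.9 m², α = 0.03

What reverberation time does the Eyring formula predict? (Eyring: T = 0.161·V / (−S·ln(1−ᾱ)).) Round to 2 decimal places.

S = Σ Sᵢ = 1989.8 m².
Absorption A = 23·0.74 + 1248.4·0.09 + 12.5·0.02 + 340.2·0.01 + 340.2·0.75 + 15.6·0.05 + 9.9·0.03 = 389.255 sabins.
Mean coefficient ᾱ = A/S = 0.1956.
Eyring denominator: −S ln(1−ᾱ) = 433.097.
V = 21 × 16.2 × 17.6 = 5987.52 m³.
RT60 = 0.161 × 5987.52 / 433.097 = 2.23 s.

2.23 s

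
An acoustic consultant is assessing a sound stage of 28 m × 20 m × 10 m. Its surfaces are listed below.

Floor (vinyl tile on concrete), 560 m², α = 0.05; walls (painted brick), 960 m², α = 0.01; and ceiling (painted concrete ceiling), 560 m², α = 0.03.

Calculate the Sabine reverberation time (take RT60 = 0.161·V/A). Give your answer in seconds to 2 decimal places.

Total absorption A = 560×0.05 + 960×0.01 + 560×0.03
  = 28.000 + 9.600 + 16.800 = 54.400 m² sabins.
V = 28·20·10 = 5600 m³.
RT60 = 0.161 · V / A = 0.161 × 5600 / 54.400 = 16.57 s.

16.57 s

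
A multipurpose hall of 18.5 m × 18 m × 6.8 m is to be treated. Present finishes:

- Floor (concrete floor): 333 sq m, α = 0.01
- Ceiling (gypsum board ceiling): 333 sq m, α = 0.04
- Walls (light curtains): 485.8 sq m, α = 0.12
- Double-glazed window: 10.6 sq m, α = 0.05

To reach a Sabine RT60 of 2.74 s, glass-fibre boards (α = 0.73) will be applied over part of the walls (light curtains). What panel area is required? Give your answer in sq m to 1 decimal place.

94.4

Equivalent absorption area: A₁ = 333×0.01 + 333×0.04 + 485.8×0.12 + 10.6×0.05 = 75.476 sq m.
Required A₂ = 0.161·2264.4/2.74 = 133.054 sabins.
Absorption to add: 133.054 − 75.476 = 57.578 sabins.
Each sq m of panel replacing the walls (light curtains) adds (0.73 − 0.12) = 0.61 sabins.
Panel area = 57.578 / 0.61 = 94.4 sq m.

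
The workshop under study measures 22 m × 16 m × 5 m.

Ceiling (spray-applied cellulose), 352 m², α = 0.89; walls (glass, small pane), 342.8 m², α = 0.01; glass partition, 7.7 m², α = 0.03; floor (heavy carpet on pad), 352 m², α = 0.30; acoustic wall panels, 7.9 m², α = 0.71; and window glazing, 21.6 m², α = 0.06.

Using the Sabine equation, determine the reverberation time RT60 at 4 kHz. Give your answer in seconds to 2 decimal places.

0.66 sec

Equivalent absorption area: A = 352·0.89 + 342.8·0.01 + 7.7·0.03 + 352·0.30 + 7.9·0.71 + 21.6·0.06 = 429.444 m².
Room volume: 1760 m³.
T = 0.161 V/A = 0.161·1760/429.444 = 0.66 s.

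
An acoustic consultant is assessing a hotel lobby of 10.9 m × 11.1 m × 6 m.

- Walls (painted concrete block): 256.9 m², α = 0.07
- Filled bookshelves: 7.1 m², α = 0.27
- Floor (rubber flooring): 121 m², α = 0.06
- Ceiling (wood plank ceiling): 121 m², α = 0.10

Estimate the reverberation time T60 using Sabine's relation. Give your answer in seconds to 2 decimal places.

2.98 s

Total absorption A = 256.9·0.07 + 7.1·0.27 + 121·0.06 + 121·0.10
  = 17.983 + 1.917 + 7.260 + 12.100 = 39.260 m² sabins.
Room volume: 725.94 m³.
RT60 = 0.161 · V / A = 0.161 × 725.94 / 39.260 = 2.98 s.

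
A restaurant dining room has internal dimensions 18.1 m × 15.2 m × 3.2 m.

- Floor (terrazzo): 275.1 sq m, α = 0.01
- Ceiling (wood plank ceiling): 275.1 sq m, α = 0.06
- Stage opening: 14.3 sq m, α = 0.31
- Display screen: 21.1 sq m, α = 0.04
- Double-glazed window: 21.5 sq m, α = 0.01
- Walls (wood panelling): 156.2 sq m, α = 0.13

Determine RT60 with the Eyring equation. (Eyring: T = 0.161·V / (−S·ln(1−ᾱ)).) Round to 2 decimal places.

S = Σ Sᵢ = 763.3 sq m.
Σ(Sᵢαᵢ) = 275.1·0.01 + 275.1·0.06 + 14.3·0.31 + 21.1·0.04 + 21.5·0.01 + 156.2·0.13 = 45.055.
ᾱ = 45.055 / 763.3 = 0.0590.
−S·ln(1−ᾱ) = −763.3 × ln(1 − 0.0590) = 46.418.
V = 18.1 × 15.2 × 3.2 = 880.384 m³.
RT60 = 0.161 × 880.384 / 46.418 = 3.05 s.

3.05 sec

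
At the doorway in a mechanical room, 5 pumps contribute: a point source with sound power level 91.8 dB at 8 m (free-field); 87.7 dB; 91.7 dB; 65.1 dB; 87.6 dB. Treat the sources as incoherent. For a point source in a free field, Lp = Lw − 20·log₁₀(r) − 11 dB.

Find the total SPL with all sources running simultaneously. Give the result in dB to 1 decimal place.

Source at 8 m: Lp = 91.8 − 20·log₁₀(8) − 11 = 62.7 dB.
Σ 10^(Lᵢ/10) = 2.648e+09.
Combined level = 10 log₁₀(2.648e+09) = 94.2 dB.

94.2 dB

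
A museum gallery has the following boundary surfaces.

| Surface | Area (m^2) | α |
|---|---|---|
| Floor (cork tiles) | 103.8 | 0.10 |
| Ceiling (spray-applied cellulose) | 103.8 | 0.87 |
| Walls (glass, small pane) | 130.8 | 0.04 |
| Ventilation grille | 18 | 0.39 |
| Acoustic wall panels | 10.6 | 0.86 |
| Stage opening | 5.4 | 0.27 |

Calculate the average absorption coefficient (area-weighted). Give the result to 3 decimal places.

0.332

Total surface area S = 372.4 m^2.
Σ(Sᵢαᵢ) = 103.8·0.10 + 103.8·0.87 + 130.8·0.04 + 18·0.39 + 10.6·0.86 + 5.4·0.27 = 123.512.
ᾱ = A/S = 0.332.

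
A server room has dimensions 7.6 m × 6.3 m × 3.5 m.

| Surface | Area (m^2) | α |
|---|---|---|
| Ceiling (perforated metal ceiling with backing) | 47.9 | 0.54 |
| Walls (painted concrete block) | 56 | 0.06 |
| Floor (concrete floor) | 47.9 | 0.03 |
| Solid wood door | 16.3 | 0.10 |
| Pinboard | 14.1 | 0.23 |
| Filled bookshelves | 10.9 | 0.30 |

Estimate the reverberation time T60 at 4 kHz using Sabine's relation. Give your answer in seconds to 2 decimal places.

Total absorption A = 47.9·0.54 + 56·0.06 + 47.9·0.03 + 16.3·0.10 + 14.1·0.23 + 10.9·0.30
  = 25.866 + 3.360 + 1.437 + 1.630 + 3.243 + 3.270 = 38.806 m^2 sabins.
Volume V = 7.6 × 6.3 × 3.5 = 167.58 m³.
T = 0.161 V/A = 0.161·167.58/38.806 = 0.70 s.

0.70 seconds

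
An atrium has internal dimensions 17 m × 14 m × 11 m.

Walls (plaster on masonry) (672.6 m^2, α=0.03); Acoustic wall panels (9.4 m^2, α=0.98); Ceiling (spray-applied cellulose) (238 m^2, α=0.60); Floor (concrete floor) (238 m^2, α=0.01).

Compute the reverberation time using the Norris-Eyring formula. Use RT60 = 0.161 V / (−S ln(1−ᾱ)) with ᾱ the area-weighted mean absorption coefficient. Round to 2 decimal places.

S = Σ Sᵢ = 1158.0 m^2.
Absorption A = 672.6·0.03 + 9.4·0.98 + 238·0.60 + 238·0.01 = 174.570 sabins.
ᾱ = 174.570 / 1158.0 = 0.1508.
Eyring denominator: −S ln(1−ᾱ) = 189.287.
V = 17 × 14 × 11 = 2618 m³.
T = 0.161·V/[−S·ln(1−ᾱ)] = 0.161·2618/189.287 = 2.23 s.

2.23 s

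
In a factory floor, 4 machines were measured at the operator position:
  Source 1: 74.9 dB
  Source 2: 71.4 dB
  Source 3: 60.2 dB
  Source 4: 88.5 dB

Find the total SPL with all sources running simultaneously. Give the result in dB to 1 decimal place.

88.8 dB

Σ 10^(Lᵢ/10) = 7.537e+08.
Combined level = 10 log₁₀(7.537e+08) = 88.8 dB.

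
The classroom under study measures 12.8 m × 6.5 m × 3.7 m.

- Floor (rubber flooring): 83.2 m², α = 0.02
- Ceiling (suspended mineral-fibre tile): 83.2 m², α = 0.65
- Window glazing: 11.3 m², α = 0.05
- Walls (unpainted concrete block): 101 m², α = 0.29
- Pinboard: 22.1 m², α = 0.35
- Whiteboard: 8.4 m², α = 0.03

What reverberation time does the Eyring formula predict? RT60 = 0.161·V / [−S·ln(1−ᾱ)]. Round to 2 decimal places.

0.44 sec

Total surface area S = 83.2 + 83.2 + 11.3 + 101 + 22.1 + 8.4 = 309.2 m².
Absorption A = 83.2×0.02 + 83.2×0.65 + 11.3×0.05 + 101×0.29 + 22.1×0.35 + 8.4×0.03 = 93.586 sabins.
Mean coefficient ᾱ = A/S = 0.3027.
−S·ln(1−ᾱ) = −309.2 × ln(1 − 0.3027) = 111.479.
V = 12.8 × 6.5 × 3.7 = 307.84 m³.
RT60 = 0.161 × 307.84 / 111.479 = 0.44 s.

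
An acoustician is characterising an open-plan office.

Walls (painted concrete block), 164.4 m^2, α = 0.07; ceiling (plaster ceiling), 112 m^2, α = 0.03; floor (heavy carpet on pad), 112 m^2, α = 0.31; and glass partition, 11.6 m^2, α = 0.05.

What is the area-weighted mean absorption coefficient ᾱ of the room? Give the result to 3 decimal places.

Total surface area S = 400.0 m^2.
Σ(Sᵢαᵢ) = 164.4·0.07 + 112·0.03 + 112·0.31 + 11.6·0.05 = 50.168.
ᾱ = 50.168 / 400.0 = 0.125.

0.125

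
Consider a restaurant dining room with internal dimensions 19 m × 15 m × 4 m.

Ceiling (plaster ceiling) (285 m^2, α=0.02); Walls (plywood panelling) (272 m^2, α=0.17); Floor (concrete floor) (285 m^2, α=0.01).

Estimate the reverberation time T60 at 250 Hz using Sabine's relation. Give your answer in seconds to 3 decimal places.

Summing Sᵢαᵢ: 5.700 + 46.240 + 2.850 → A = 54.790 sabins.
Room volume: 1140 m³.
T = 0.161 V/A = 0.161·1140/54.790 = 3.350 s.

3.350 seconds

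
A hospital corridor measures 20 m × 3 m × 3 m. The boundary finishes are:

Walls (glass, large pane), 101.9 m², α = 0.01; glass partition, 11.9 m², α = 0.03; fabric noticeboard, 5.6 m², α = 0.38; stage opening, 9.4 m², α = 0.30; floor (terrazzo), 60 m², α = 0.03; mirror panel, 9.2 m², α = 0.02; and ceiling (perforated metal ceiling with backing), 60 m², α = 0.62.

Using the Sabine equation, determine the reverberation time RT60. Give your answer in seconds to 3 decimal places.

0.637 s

A = Σ Sᵢαᵢ = 101.9·0.01 + 11.9·0.03 + 5.6·0.38 + 9.4·0.30 + 60·0.03 + 9.2·0.02 + 60·0.62 = 45.508 sabins.
Room volume: 180 m³.
RT60 = 0.161 · V / A = 0.161 × 180 / 45.508 = 0.637 s.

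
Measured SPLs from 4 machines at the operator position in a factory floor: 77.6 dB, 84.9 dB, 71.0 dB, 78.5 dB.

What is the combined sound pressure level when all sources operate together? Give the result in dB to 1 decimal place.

86.5 dB

Σ 10^(Lᵢ/10) = 4.5e+08.
L_total = 10·log₁₀(4.5e+08) = 86.5 dB.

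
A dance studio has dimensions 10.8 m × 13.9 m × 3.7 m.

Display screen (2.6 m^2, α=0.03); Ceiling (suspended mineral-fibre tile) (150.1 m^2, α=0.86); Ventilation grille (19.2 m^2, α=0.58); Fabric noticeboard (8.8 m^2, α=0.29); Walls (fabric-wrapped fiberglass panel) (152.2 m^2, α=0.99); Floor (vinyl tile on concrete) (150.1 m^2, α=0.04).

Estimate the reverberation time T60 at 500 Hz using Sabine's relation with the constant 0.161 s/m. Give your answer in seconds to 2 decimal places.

Equivalent absorption area: A = 2.6*0.03 + 150.1*0.86 + 19.2*0.58 + 8.8*0.29 + 152.2*0.99 + 150.1*0.04 = 299.534 m^2.
Volume V = 10.8 × 13.9 × 3.7 = 555.444 m³.
Sabine: RT60 = 0.161 × 555.444 / 299.534 = 0.30 s.

0.30 seconds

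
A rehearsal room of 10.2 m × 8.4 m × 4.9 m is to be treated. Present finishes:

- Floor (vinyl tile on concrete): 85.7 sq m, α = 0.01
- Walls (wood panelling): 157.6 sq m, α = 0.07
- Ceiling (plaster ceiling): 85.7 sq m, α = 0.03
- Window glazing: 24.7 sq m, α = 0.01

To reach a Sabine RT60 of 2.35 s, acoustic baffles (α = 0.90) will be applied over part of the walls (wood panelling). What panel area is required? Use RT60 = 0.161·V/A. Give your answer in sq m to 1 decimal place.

16.9

Total absorption A₁ = 85.7*0.01 + 157.6*0.07 + 85.7*0.03 + 24.7*0.01
  = 0.857 + 11.032 + 2.571 + 0.247 = 14.707 sq m sabins.
V = 419.832 m³. Target absorption A₂ = 0.161 × 419.832 / 2.35 = 28.763 sabins.
Absorption to add: 28.763 − 14.707 = 14.056 sabins.
Each sq m of panel replacing the walls (wood panelling) adds (0.90 − 0.07) = 0.83 sabins.
Panel area = 14.056 / 0.83 = 16.9 sq m.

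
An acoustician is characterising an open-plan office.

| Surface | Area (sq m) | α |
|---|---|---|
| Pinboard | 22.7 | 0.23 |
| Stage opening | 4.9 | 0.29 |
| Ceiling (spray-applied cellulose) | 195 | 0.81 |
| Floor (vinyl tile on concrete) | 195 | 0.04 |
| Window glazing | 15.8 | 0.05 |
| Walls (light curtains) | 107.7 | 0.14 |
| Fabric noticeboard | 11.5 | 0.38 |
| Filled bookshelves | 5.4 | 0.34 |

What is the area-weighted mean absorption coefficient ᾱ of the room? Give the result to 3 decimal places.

0.349

S = Σ Sᵢ = 22.7 + 4.9 + 195 + 195 + 15.8 + 107.7 + 11.5 + 5.4 = 558.0 sq m.
Weighted sum Σ Sα = 194.466.
ᾱ = A/S = 0.349.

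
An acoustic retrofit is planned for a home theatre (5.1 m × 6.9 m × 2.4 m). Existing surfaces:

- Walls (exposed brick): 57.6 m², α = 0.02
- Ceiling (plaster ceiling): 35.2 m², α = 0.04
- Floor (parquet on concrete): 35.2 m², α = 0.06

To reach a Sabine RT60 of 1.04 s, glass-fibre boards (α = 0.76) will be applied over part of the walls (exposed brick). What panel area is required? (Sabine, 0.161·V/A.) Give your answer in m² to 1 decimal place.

11.4

A₁ = Σ Sᵢαᵢ = 57.6·0.02 + 35.2·0.04 + 35.2·0.06 = 4.672 sabins.
V = 84.456 m³. Target absorption A₂ = 0.161 × 84.456 / 1.04 = 13.074 sabins.
ΔA needed = 13.074 − 4.672 = 8.402 sabins.
Net gain per m²: Δα = 0.76 − 0.02 = 0.74.
Area = ΔA/Δα = 8.402/0.74 = 11.4 m².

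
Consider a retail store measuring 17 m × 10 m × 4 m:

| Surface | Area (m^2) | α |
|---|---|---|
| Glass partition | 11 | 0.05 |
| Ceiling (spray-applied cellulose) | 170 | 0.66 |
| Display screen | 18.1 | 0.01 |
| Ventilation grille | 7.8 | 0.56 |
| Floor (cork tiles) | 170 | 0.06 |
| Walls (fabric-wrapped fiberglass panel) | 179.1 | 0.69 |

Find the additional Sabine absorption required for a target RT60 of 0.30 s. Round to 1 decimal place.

Summing Sᵢαᵢ: 0.550 + 112.200 + 0.181 + 4.368 + 10.200 + 123.579 → A₁ = 251.078 sabins.
V = 680 m³. Required absorption A₂ = 0.161 × 680 / 0.30 = 364.933 sabins.
ΔA = A₂ − A₁ = 364.933 − 251.078 = 113.9 sabins.

113.9 sabins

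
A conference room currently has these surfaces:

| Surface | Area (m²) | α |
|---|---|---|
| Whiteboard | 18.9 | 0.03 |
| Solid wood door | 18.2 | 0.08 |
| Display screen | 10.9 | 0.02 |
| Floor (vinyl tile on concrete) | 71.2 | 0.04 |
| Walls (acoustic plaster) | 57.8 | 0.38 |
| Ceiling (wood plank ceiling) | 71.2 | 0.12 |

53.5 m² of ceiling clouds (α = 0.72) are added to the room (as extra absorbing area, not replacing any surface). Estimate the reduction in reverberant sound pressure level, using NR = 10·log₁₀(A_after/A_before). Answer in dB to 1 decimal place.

Total absorption A_before = 18.9×0.03 + 18.2×0.08 + 10.9×0.02 + 71.2×0.04 + 57.8×0.38 + 71.2×0.12
  = 0.567 + 1.456 + 0.218 + 2.848 + 21.964 + 8.544 = 35.597 m² sabins.
Added absorption = 53.5 × 0.72 = 38.520 sabins.
New total A_after = 74.117 sabins.
NR = 10·log₁₀(74.117/35.597) = 3.2 dB.

3.2 dB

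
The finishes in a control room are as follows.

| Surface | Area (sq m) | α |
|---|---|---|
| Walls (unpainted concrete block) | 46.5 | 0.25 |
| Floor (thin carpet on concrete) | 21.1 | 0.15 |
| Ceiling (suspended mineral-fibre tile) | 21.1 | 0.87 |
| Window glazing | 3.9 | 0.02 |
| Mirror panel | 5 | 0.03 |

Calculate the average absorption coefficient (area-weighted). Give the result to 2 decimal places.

Total surface area S = 97.6 sq m.
Weighted sum Σ Sα = 33.375.
ᾱ = 33.375 / 97.6 = 0.34.

0.34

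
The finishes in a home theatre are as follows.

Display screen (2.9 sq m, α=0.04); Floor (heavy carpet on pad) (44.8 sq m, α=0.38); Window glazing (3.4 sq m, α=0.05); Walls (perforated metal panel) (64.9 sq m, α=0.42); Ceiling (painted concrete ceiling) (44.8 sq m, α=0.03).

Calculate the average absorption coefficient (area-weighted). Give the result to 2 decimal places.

S = Σ Sᵢ = 2.9 + 44.8 + 3.4 + 64.9 + 44.8 = 160.8 sq m.
Weighted sum Σ Sα = 45.912.
ᾱ = 45.912 / 160.8 = 0.29.

0.29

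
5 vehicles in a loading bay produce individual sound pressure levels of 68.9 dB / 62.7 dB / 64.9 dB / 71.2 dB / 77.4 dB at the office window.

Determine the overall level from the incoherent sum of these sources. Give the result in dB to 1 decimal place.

79.1 dB

Σ 10^(Lᵢ/10) = 8.085e+07.
L_total = 10·log₁₀(8.085e+07) = 79.1 dB.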